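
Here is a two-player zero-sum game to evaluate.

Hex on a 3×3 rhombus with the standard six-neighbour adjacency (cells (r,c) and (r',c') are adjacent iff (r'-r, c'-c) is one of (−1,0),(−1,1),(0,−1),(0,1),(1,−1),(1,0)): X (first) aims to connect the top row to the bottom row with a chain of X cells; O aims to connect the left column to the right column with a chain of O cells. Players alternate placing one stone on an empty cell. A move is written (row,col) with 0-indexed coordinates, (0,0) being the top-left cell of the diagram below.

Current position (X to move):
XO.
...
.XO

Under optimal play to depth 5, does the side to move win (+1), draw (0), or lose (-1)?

p1 X@[XO./.../.XO]: (0,2)[XOX/.../.XO]+1* (1,0)[XO./X../.XO]+1 (1,1)[XO./.X./.XO]+1 (1,2)[XO./..X/.XO]+1 (2,0)[XO./.../XXO]+1
p2 O@[XOX/.../.XO]: (1,0)[XOX/O../.XO]-1* (1,1)[XOX/.O./.XO]-1 (1,2)[XOX/..O/.XO]-1 (2,0)[XOX/.../OXO]-1
p3 X@[XOX/O../.XO]: (1,1)[XOX/OX./.XO]+1* (1,2)[XOX/O.X/.XO]+1 (2,0)[XOX/O../XXO]+1
p4 O@[XOX/OX./.XO] terminal -1; root [XO./.../.XO] d5

value(XO./.../.XO, X) = +1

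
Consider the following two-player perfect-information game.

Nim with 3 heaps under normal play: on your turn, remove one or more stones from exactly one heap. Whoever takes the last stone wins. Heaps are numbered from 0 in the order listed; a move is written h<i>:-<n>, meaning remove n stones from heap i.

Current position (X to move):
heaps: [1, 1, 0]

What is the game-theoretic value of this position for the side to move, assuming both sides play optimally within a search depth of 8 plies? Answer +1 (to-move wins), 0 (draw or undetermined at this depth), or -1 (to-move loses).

value((1,1,0), X) = -1

[(1,1,0)] X move#1: h0:-1:-1/(0,1,0)*, h1:-1:-1/(1,0,0)
[(0,1,0)] O move#2: h1:-1:+1/(0,0,0)*
[(0,0,0)] end (terminal -1, X#3); searched (1,1,0) to 8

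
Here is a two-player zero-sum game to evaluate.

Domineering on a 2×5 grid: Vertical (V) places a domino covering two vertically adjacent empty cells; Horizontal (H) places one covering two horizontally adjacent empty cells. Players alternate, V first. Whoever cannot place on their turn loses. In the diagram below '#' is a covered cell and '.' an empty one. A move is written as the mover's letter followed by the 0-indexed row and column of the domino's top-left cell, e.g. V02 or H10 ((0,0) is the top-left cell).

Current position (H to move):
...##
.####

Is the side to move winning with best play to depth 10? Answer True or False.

[...##/.####] H move#1: H00:+1/##.##/.####*, H01:-1/.####/.####
[##.##/.####] end (terminal -1, V#2); searched ...##/.#### to 10

H winning at [...##/.####]: True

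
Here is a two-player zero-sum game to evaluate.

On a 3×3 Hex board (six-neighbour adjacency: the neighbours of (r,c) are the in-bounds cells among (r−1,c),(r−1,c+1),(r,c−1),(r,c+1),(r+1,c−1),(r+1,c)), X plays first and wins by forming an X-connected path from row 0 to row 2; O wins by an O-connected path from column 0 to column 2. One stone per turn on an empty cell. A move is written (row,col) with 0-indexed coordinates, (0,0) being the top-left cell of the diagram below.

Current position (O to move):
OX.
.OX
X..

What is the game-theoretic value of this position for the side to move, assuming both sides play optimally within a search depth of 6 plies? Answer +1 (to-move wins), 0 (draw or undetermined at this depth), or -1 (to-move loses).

p1 O@[OX./.OX/X..]: (0,2)[OXO/.OX/X..]-1* (1,0)[OX./OOX/X..]-1 (2,1)[OX./.OX/XO.]-1 (2,2)[OX./.OX/X.O]-1
p2 X@[OXO/.OX/X..]: (1,0)[OXO/XOX/X..]+1* (2,1)[OXO/.OX/XX.]-1 (2,2)[OXO/.OX/X.X]-1
p3 O@[OXO/XOX/X..] terminal -1; root [OX./.OX/X..] d6

value(OX./.OX/X.., O) = -1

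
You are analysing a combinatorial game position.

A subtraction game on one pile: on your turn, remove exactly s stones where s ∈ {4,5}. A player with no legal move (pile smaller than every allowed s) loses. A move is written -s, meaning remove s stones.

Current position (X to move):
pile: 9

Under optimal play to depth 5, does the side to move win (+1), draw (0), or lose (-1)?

value(9, X) = -1

ply 1, X at 9 | -4=-1→5*; -5=-1→4
ply 2, O at 5 | -4=+1→1*; -5=+1→0
ply 3: 1 is terminal -1 (X); from 9 depth 5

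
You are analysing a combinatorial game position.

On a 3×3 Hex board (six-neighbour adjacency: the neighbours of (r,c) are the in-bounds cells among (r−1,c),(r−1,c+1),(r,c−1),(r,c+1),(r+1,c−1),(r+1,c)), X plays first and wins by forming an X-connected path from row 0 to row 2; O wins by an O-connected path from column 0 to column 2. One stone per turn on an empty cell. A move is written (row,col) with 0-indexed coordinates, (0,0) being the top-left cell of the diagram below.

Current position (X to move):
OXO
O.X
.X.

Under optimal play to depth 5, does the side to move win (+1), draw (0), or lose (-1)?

[OXO/O.X/.X.] X move#1: (1,1):+1/OXO/OXX/.X.*, (2,0):-1/OXO/O.X/XX., (2,2):-1/OXO/O.X/.XX
[OXO/OXX/.X.] end (terminal -1, O#2); searched OXO/O.X/.X. to 5

value(OXO/O.X/.X., X) = +1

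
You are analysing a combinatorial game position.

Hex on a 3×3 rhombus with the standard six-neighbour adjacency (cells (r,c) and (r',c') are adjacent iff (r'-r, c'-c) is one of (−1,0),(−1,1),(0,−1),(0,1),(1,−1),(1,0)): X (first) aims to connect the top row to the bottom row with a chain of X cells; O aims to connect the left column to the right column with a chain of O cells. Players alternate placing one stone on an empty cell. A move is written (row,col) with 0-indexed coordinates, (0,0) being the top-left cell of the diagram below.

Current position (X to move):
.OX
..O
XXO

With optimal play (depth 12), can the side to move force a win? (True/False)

X winning at [.OX/..O/XXO]: True

p1 X@[.OX/..O/XXO]: (0,0)[XOX/..O/XXO]+1* (1,0)[.OX/X.O/XXO]+1 (1,1)[.OX/.XO/XXO]+1
p2 O@[XOX/..O/XXO]: (1,0)[XOX/O.O/XXO]-1* (1,1)[XOX/.OO/XXO]-1
p3 X@[XOX/O.O/XXO]: (1,1)[XOX/OXO/XXO]+1*
p4 O@[XOX/OXO/XXO] terminal -1; root [.OX/..O/XXO] d12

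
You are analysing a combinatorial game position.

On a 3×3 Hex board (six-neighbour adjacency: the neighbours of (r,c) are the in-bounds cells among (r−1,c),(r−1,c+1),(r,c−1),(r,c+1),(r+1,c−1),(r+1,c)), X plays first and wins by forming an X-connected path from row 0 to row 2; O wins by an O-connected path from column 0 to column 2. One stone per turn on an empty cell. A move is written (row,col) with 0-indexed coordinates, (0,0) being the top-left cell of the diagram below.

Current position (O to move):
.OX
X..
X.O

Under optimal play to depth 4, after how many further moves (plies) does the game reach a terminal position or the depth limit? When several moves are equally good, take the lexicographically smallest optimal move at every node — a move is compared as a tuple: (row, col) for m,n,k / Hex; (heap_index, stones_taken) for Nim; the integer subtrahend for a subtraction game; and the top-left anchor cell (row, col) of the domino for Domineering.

[.OX/X../X.O] O move#1: (0,0):-1/OOX/X../X.O*, (1,1):-1/.OX/XO./X.O, (1,2):-1/.OX/X.O/X.O, (2,1):-1/.OX/X../XOO
[OOX/X../X.O] X move#2: (1,1):+1/OOX/XX./X.O*, (1,2):+1/OOX/X.X/X.O, (2,1):+1/OOX/X../XXO
[OOX/XX./X.O] end (terminal -1, O#3); searched .OX/X../X.O to 4

PV length from [.OX/X../X.O]: 2 plies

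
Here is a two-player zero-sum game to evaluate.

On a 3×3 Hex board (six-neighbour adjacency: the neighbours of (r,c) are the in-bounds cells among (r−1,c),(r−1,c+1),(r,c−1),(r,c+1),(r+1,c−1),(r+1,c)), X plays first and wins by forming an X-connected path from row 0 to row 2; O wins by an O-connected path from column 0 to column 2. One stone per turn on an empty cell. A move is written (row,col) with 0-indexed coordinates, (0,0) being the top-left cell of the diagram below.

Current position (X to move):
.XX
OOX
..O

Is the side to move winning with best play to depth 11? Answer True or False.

X winning at [.XX/OOX/..O]: True

ply 1, X at .XX/OOX/..O | (0,0)=-1→XXX/OOX/..O; (2,0)=-1→.XX/OOX/X.O; (2,1)=+1→.XX/OOX/.XO*
ply 2: .XX/OOX/.XO is terminal -1 (O); from .XX/OOX/..O depth 11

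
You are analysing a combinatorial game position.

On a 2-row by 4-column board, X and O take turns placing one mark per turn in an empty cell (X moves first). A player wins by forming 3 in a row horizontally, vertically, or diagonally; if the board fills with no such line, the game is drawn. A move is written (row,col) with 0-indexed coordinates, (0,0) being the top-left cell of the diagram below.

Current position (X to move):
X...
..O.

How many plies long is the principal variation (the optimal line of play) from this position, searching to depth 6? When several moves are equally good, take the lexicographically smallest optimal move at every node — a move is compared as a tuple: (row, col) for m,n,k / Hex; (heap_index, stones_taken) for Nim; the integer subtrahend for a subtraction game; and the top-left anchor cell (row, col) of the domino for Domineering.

PV length from [X.../..O.]: 6 plies

p1 X@[X.../..O.]: (0,1)[XX../..O.]+0* (0,2)[X.X./..O.]+0 (0,3)[X..X/..O.]-1 (1,0)[X.../X.O.]+0 (1,1)[X.../.XO.]+0 (1,3)[X.../..OX]+0
p2 O@[XX../..O.]: (0,2)[XXO./..O.]+0* (0,3)[XX.O/..O.]-1 (1,0)[XX../O.O.]-1 (1,1)[XX../.OO.]-1 (1,3)[XX../..OO]-1
p3 X@[XXO./..O.]: (0,3)[XXOX/..O.]-1 (1,0)[XXO./X.O.]+0* (1,1)[XXO./.XO.]+0 (1,3)[XXO./..OX]+0
p4 O@[XXO./X.O.]: (0,3)[XXOO/X.O.]+0* (1,1)[XXO./XOO.]+0 (1,3)[XXO./X.OO]+0
p5 X@[XXOO/X.O.]: (1,1)[XXOO/XXO.]+0* (1,3)[XXOO/X.OX]+0
p6 O@[XXOO/XXO.]: (1,3)[XXOO/XXOO]+0*
p7 X@[XXOO/XXOO] terminal +0; root [X.../..O.] d6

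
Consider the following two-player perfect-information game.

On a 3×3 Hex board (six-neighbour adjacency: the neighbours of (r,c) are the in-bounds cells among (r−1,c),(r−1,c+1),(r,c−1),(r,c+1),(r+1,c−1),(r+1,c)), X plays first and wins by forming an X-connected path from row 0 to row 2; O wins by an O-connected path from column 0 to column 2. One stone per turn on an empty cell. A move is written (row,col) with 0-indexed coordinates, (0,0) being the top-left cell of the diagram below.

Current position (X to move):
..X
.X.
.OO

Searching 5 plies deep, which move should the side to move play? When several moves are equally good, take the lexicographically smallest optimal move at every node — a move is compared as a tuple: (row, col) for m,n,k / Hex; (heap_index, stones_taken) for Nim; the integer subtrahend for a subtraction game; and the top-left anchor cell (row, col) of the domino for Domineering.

X's best at [..X/.X./.OO]: (2,0)

ply 1, X at ..X/.X./.OO | (0,0)=-1→X.X/.X./.OO; (0,1)=-1→.XX/.X./.OO; (1,0)=-1→..X/XX./.OO; (1,2)=-1→..X/.XX/.OO; (2,0)=+1→..X/.X./XOO*
ply 2: ..X/.X./XOO is terminal -1 (O); from ..X/.X./.OO depth 5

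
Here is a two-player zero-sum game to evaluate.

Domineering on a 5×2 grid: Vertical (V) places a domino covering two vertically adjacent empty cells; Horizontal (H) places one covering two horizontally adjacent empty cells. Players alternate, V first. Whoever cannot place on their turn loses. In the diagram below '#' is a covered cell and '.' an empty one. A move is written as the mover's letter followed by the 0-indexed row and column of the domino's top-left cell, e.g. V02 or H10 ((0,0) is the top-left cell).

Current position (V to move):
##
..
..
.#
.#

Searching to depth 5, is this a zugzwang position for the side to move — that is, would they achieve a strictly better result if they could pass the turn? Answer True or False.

p1 V@[##/../../.#/.#]: V10[##/#./#./.#/.#]+1* V11[##/.#/.#/.#/.#]+1 V20[##/../#./##/.#]-1 V30[##/../../##/##]-1
p2 H@[##/#./#./.#/.#] terminal -1; root [##/../../.#/.#] d5
pass branch (H moves first from the same position):
  | p1 H@[##/../../.#/.#]: H10[##/##/../.#/.#]-1 H20[##/../##/.#/.#]+1*
  | p2 V@[##/../##/.#/.#]: V30[##/../##/##/##]-1*
  | p3 H@[##/../##/##/##]: H10[##/##/##/##/##]+1*
  | p4 V@[##/##/##/##/##] terminal -1; root [##/../../.#/.#] d5
V moving scores +1; V passing scores -1

zugzwang(##/../../.#/.#, V) = False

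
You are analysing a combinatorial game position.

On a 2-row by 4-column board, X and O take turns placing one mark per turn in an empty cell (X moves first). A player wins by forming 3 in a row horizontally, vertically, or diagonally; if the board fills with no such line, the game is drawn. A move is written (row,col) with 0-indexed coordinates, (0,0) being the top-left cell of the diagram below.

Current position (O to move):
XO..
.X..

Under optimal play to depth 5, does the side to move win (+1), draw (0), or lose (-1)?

ply 1, O at XO../.X.. | (0,2)=+0→XOO./.X..*; (0,3)=+0→XO.O/.X..; (1,0)=+0→XO../OX..; (1,2)=+0→XO../.XO.; (1,3)=+0→XO../.X.O
ply 2, X at XOO./.X.. | (0,3)=+0→XOOX/.X..*; (1,0)=-1→XOO./XX..; (1,2)=-1→XOO./.XX.; (1,3)=-1→XOO./.X.X
ply 3, O at XOOX/.X.. | (1,0)=+0→XOOX/OX..*; (1,2)=+0→XOOX/.XO.; (1,3)=+0→XOOX/.X.O
ply 4, X at XOOX/OX.. | (1,2)=+0→XOOX/OXX.*; (1,3)=+0→XOOX/OX.X
ply 5, O at XOOX/OXX. | (1,3)=+0→XOOX/OXXO*
ply 6: XOOX/OXXO is terminal +0 (X); from XO../.X.. depth 5

value(XO../.X.., O) = 0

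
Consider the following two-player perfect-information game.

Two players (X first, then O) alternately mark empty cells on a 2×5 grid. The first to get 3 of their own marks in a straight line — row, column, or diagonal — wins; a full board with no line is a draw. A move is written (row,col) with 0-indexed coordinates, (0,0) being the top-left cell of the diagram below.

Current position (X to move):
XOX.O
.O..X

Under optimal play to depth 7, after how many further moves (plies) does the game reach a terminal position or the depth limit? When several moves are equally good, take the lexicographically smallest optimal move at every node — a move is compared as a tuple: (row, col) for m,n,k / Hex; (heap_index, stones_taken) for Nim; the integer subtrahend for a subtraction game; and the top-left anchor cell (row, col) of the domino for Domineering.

PV length from [XOX.O/.O..X]: 4 plies

[XOX.O/.O..X] X move#1: (0,3):-1/XOXXO/.O..X, (1,0):+0/XOX.O/XO..X*, (1,2):+0/XOX.O/.OX.X, (1,3):+0/XOX.O/.O.XX
[XOX.O/XO..X] O move#2: (0,3):+0/XOXOO/XO..X*, (1,2):+0/XOX.O/XOO.X, (1,3):+0/XOX.O/XO.OX
[XOXOO/XO..X] X move#3: (1,2):+0/XOXOO/XOX.X*, (1,3):+0/XOXOO/XO.XX
[XOXOO/XOX.X] O move#4: (1,3):+0/XOXOO/XOXOX*
[XOXOO/XOXOX] end (terminal +0, X#5); searched XOX.O/.O..X to 7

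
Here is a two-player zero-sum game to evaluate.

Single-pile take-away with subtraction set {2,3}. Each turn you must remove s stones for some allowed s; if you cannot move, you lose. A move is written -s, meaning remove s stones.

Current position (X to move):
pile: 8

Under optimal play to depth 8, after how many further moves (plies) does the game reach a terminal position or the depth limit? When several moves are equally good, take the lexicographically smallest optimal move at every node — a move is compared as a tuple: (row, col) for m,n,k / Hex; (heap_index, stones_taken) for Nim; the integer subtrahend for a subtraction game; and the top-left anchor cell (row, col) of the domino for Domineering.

PV length from [8]: 3 plies

[8] X move#1: -2:+1/6*, -3:+1/5
[6] O move#2: -2:-1/4*, -3:-1/3
[4] X move#3: -2:-1/2, -3:+1/1*
[1] end (terminal -1, O#4); searched 8 to 8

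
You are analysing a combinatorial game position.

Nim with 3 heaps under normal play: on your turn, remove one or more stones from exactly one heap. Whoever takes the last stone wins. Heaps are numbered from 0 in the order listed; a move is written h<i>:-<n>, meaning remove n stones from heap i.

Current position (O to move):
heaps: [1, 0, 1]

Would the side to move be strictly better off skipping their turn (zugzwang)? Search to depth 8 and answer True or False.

zugzwang((1,0,1), O) = True

ply 1, O at (1,0,1) | h0:-1=-1→(0,0,1)*; h2:-1=-1→(1,0,0)
ply 2, X at (0,0,1) | h2:-1=+1→(0,0,0)*
ply 3: (0,0,0) is terminal -1 (O); from (1,0,1) depth 8
suppose O passes — search the same position with X to move:
pass> ply 1, X at (1,0,1) | h0:-1=-1→(0,0,1)*; h2:-1=-1→(1,0,0)
pass> ply 2, O at (0,0,1) | h2:-1=+1→(0,0,0)*
pass> ply 3: (0,0,0) is terminal -1 (X); from (1,0,1) depth 8
for O: play -1, pass +1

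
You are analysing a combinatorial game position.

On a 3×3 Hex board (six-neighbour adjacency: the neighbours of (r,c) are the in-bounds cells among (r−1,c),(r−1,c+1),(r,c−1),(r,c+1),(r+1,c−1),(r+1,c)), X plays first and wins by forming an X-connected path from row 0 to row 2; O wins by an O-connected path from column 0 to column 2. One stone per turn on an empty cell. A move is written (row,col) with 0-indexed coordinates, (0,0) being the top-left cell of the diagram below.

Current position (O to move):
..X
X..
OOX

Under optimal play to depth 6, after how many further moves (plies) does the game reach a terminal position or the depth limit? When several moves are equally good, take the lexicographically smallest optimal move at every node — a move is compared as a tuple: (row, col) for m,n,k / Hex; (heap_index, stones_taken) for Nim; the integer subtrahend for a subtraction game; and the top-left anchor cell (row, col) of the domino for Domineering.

p1 O@[..X/X../OOX]: (0,0)[O.X/X../OOX]-1 (0,1)[.OX/X../OOX]-1 (1,1)[..X/XO./OOX]-1 (1,2)[..X/X.O/OOX]+1*
p2 X@[..X/X.O/OOX] terminal -1; root [..X/X../OOX] d6

PV length from [..X/X../OOX]: 1 ply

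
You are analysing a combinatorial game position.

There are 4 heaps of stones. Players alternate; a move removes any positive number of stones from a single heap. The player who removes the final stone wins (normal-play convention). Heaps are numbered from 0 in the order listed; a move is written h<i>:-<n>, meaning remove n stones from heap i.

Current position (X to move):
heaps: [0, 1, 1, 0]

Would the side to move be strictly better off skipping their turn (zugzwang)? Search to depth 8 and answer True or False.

[(0,1,1,0)] X move#1: h1:-1:-1/(0,0,1,0)*, h2:-1:-1/(0,1,0,0)
[(0,0,1,0)] O move#2: h2:-1:+1/(0,0,0,0)*
[(0,0,0,0)] end (terminal -1, X#3); searched (0,1,1,0) to 8
if X skipped the turn, O would face:
~ [(0,1,1,0)] O move#1: h1:-1:-1/(0,0,1,0)*, h2:-1:-1/(0,1,0,0)
~ [(0,0,1,0)] X move#2: h2:-1:+1/(0,0,0,0)*
~ [(0,0,0,0)] end (terminal -1, O#3); searched (0,1,1,0) to 8
compare (X): move=-1 vs pass=+1

zugzwang((0,1,1,0), X) = True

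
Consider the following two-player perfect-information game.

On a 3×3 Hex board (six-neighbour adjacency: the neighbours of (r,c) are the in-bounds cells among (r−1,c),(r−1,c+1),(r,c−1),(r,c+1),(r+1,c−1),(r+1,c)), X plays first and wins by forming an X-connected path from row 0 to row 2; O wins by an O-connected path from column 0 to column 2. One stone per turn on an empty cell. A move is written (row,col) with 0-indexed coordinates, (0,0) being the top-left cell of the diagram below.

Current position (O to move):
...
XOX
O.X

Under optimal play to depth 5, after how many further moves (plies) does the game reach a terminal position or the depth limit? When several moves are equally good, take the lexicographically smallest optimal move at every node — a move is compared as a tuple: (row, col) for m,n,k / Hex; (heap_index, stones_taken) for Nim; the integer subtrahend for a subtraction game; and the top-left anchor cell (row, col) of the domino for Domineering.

PV length from [.../XOX/O.X]: 1 ply

p1 O@[.../XOX/O.X]: (0,0)[O../XOX/O.X]-1 (0,1)[.O./XOX/O.X]-1 (0,2)[..O/XOX/O.X]+1* (2,1)[.../XOX/OOX]-1
p2 X@[..O/XOX/O.X] terminal -1; root [.../XOX/O.X] d5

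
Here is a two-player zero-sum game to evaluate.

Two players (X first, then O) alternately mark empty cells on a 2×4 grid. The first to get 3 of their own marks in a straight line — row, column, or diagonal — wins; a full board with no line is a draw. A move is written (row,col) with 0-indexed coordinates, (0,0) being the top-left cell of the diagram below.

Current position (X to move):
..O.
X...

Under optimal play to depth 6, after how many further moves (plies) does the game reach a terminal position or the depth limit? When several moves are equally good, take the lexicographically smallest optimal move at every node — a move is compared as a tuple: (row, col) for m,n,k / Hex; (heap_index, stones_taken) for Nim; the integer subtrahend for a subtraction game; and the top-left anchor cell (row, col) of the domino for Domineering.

PV length from [..O./X...]: 6 plies

[..O./X...] X move#1: (0,0):+0/X.O./X...*, (0,1):+0/.XO./X..., (0,3):+0/..OX/X..., (1,1):+0/..O./XX.., (1,2):+0/..O./X.X., (1,3):-1/..O./X..X
[X.O./X...] O move#2: (0,1):+0/XOO./X...*, (0,3):+0/X.OO/X..., (1,1):+0/X.O./XO.., (1,2):+0/X.O./X.O., (1,3):+0/X.O./X..O
[XOO./X...] X move#3: (0,3):+0/XOOX/X...*, (1,1):-1/XOO./XX.., (1,2):-1/XOO./X.X., (1,3):-1/XOO./X..X
[XOOX/X...] O move#4: (1,1):+0/XOOX/XO..*, (1,2):+0/XOOX/X.O., (1,3):+0/XOOX/X..O
[XOOX/XO..] X move#5: (1,2):+0/XOOX/XOX.*, (1,3):+0/XOOX/XO.X
[XOOX/XOX.] O move#6: (1,3):+0/XOOX/XOXO*
[XOOX/XOXO] end (terminal +0, X#7); searched ..O./X... to 6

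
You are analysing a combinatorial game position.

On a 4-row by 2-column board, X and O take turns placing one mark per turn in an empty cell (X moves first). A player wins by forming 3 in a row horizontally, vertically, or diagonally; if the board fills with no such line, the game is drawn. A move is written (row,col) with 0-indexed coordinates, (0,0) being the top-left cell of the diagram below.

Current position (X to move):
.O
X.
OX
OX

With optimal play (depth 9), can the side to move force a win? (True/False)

ply 1, X at .O/X./OX/OX | (0,0)=+0→XO/X./OX/OX; (1,1)=+1→.O/XX/OX/OX*
ply 2: .O/XX/OX/OX is terminal -1 (O); from .O/X./OX/OX depth 9

X winning at [.O/X./OX/OX]: True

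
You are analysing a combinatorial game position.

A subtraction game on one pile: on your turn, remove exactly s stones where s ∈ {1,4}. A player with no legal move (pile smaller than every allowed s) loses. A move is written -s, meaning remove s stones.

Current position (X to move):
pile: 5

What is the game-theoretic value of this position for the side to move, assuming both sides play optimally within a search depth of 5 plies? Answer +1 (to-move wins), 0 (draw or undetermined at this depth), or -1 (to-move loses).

[5] X move#1: -1:-1/4*, -4:-1/1
[4] O move#2: -1:-1/3, -4:+1/0*
[0] end (terminal -1, X#3); searched 5 to 5

value(5, X) = -1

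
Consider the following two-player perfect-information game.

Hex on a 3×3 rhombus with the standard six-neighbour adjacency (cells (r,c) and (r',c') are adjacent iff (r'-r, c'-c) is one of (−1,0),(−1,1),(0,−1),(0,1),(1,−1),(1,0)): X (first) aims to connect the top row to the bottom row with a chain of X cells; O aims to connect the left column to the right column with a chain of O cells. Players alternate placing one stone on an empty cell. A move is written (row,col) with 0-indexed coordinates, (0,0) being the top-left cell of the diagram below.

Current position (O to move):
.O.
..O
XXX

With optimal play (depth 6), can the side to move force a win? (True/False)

O winning at [.O./..O/XXX]: True

p1 O@[.O./..O/XXX]: (0,0)[OO./..O/XXX]+1* (0,2)[.OO/..O/XXX]+1 (1,0)[.O./O.O/XXX]+1 (1,1)[.O./.OO/XXX]+1
p2 X@[OO./..O/XXX]: (0,2)[OOX/..O/XXX]-1* (1,0)[OO./X.O/XXX]-1 (1,1)[OO./.XO/XXX]-1
p3 O@[OOX/..O/XXX]: (1,0)[OOX/O.O/XXX]-1 (1,1)[OOX/.OO/XXX]+1*
p4 X@[OOX/.OO/XXX] terminal -1; root [.O./..O/XXX] d6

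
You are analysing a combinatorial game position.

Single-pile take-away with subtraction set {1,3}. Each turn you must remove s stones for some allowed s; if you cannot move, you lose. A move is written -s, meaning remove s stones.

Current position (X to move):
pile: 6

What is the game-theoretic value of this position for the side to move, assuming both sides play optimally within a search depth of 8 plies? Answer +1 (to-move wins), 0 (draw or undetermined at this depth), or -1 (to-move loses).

value(6, X) = -1

[6] X move#1: -1:-1/5*, -3:-1/3
[5] O move#2: -1:+1/4*, -3:+1/2
[4] X move#3: -1:-1/3*, -3:-1/1
[3] O move#4: -1:+1/2*, -3:+1/0
[2] X move#5: -1:-1/1*
[1] O move#6: -1:+1/0*
[0] end (terminal -1, X#7); searched 6 to 8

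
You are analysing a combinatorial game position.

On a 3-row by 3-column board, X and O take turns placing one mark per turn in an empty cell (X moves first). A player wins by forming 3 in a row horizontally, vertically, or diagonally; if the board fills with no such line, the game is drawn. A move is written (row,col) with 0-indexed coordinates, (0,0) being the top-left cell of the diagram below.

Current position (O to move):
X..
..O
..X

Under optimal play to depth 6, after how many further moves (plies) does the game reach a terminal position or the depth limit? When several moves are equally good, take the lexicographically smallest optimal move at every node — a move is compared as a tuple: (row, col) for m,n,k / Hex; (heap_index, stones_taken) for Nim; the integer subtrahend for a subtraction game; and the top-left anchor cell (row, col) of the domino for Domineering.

[X../..O/..X] O move#1: (0,1):-1/XO./..O/..X, (0,2):-1/X.O/..O/..X, (1,0):-1/X../O.O/..X, (1,1):+0/X../.OO/..X*, (2,0):-1/X../..O/O.X, (2,1):-1/X../..O/.OX
[X../.OO/..X] X move#2: (0,1):-1/XX./.OO/..X, (0,2):-1/X.X/.OO/..X, (1,0):+0/X../XOO/..X*, (2,0):-1/X../.OO/X.X, (2,1):-1/X../.OO/.XX
[X../XOO/..X] O move#3: (0,1):-1/XO./XOO/..X, (0,2):-1/X.O/XOO/..X, (2,0):+0/X../XOO/O.X*, (2,1):-1/X../XOO/.OX
[X../XOO/O.X] X move#4: (0,1):-1/XX./XOO/O.X, (0,2):+0/X.X/XOO/O.X*, (2,1):-1/X../XOO/OXX
[X.X/XOO/O.X] O move#5: (0,1):+0/XOX/XOO/O.X*, (2,1):-1/X.X/XOO/OOX
[XOX/XOO/O.X] X move#6: (2,1):+0/XOX/XOO/OXX*
[XOX/XOO/OXX] end (terminal +0, O#7); searched X../..O/..X to 6

PV length from [X../..O/..X]: 6 plies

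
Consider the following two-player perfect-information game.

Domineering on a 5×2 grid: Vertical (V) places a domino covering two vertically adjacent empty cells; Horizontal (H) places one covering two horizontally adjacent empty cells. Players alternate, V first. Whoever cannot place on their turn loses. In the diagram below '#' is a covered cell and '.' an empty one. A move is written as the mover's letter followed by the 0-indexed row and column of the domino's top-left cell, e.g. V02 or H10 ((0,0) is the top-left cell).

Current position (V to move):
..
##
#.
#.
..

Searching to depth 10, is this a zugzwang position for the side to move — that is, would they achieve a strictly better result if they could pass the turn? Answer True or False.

zugzwang(../##/#./#./.., V) = False

ply 1, V at ../##/#./#./.. | V21=-1→../##/##/##/..*; V31=-1→../##/#./##/.#
ply 2, H at ../##/##/##/.. | H00=+1→##/##/##/##/..*; H40=+1→../##/##/##/##
ply 3: ##/##/##/##/.. is terminal -1 (V); from ../##/#./#./.. depth 10
pass branch (H moves first from the same position):
  | ply 1, H at ../##/#./#./.. | H00=-1→##/##/#./#./..; H40=+1→../##/#./#./##*
  | ply 2, V at ../##/#./#./## | V21=-1→../##/##/##/##*
  | ply 3, H at ../##/##/##/## | H00=+1→##/##/##/##/##*
  | ply 4: ##/##/##/##/## is terminal -1 (V); from ../##/#./#./.. depth 10
V moving scores -1; V passing scores -1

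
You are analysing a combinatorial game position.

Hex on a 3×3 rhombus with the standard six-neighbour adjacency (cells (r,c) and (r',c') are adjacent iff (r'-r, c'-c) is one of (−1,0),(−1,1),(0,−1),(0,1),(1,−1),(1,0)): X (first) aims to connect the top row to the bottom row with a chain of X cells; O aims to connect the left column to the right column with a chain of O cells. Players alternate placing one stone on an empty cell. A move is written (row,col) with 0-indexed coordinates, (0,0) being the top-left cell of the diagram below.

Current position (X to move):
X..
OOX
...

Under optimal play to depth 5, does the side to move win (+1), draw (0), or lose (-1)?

value(X../OOX/..., X) = +1

ply 1, X at X../OOX/... | (0,1)=-1→XX./OOX/...; (0,2)=+1→X.X/OOX/...*; (2,0)=-1→X../OOX/X..; (2,1)=-1→X../OOX/.X.; (2,2)=-1→X../OOX/..X
ply 2, O at X.X/OOX/... | (0,1)=-1→XOX/OOX/...*; (2,0)=-1→X.X/OOX/O..; (2,1)=-1→X.X/OOX/.O.; (2,2)=-1→X.X/OOX/..O
ply 3, X at XOX/OOX/... | (2,0)=+1→XOX/OOX/X..*; (2,1)=+1→XOX/OOX/.X.; (2,2)=+1→XOX/OOX/..X
ply 4, O at XOX/OOX/X.. | (2,1)=-1→XOX/OOX/XO.*; (2,2)=-1→XOX/OOX/X.O
ply 5, X at XOX/OOX/XO. | (2,2)=+1→XOX/OOX/XOX*
ply 6: XOX/OOX/XOX is terminal -1 (O); from X../OOX/... depth 5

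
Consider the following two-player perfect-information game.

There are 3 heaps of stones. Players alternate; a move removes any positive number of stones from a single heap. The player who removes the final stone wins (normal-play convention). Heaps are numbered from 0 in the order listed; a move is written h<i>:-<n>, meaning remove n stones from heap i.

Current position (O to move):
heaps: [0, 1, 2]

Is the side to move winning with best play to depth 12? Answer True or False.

O winning at [(0,1,2)]: True

ply 1, O at (0,1,2) | h1:-1=-1→(0,0,2); h2:-1=+1→(0,1,1)*; h2:-2=-1→(0,1,0)
ply 2, X at (0,1,1) | h1:-1=-1→(0,0,1)*; h2:-1=-1→(0,1,0)
ply 3, O at (0,0,1) | h2:-1=+1→(0,0,0)*
ply 4: (0,0,0) is terminal -1 (X); from (0,1,2) depth 12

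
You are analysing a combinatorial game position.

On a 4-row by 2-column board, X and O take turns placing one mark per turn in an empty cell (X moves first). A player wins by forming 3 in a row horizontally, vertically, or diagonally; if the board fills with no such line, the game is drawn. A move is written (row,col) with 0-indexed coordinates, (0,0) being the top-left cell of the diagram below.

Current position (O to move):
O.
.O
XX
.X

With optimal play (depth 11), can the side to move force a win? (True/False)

O winning at [O./.O/XX/.X]: False

[O./.O/XX/.X] O move#1: (0,1):+0/OO/.O/XX/.X*, (1,0):+0/O./OO/XX/.X, (3,0):+0/O./.O/XX/OX
[OO/.O/XX/.X] X move#2: (1,0):+0/OO/XO/XX/.X*, (3,0):+0/OO/.O/XX/XX
[OO/XO/XX/.X] O move#3: (3,0):+0/OO/XO/XX/OX*
[OO/XO/XX/OX] end (terminal +0, X#4); searched O./.O/XX/.X to 11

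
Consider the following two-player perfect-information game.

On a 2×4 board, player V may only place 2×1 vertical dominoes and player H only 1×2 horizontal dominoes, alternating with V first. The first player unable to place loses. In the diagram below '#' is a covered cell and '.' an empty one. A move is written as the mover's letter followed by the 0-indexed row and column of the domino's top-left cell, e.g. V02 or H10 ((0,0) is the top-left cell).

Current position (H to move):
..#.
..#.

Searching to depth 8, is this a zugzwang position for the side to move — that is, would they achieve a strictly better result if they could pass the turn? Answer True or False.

[..#./..#.] H move#1: H00:+1/###./..#.*, H10:+1/..#./###.
[###./..#.] V move#2: V03:-1/####/..##*
[####/..##] H move#3: H10:+1/####/####*
[####/####] end (terminal -1, V#4); searched ..#./..#. to 8
pass branch (V moves first from the same position):
  | [..#./..#.] V move#1: V00:+1/#.#./#.#.*, V01:+1/.##./.##., V03:-1/..##/..##
  | [#.#./#.#.] end (terminal -1, H#2); searched ..#./..#. to 8
H moving scores +1; H passing scores -1

zugzwang(..#./..#., H) = False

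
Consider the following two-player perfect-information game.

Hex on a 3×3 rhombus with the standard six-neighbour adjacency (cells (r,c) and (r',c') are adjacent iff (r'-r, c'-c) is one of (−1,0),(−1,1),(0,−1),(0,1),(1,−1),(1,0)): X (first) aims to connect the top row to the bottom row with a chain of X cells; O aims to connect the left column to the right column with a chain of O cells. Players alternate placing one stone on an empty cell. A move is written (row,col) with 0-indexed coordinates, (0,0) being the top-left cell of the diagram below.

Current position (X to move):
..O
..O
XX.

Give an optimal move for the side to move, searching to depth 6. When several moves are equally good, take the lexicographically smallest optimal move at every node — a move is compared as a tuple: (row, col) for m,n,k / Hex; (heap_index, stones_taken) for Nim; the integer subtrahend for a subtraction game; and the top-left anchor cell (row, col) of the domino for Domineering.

[..O/..O/XX.] X move#1: (0,0):-1/X.O/..O/XX., (0,1):+1/.XO/..O/XX.*, (1,0):+1/..O/X.O/XX., (1,1):-1/..O/.XO/XX., (2,2):-1/..O/..O/XXX
[.XO/..O/XX.] O move#2: (0,0):-1/OXO/..O/XX.*, (1,0):-1/.XO/O.O/XX., (1,1):-1/.XO/.OO/XX., (2,2):-1/.XO/..O/XXO
[OXO/..O/XX.] X move#3: (1,0):+1/OXO/X.O/XX.*, (1,1):+1/OXO/.XO/XX., (2,2):+1/OXO/..O/XXX
[OXO/X.O/XX.] end (terminal -1, O#4); searched ..O/..O/XX. to 6

X's best at [..O/..O/XX.]: (0,1)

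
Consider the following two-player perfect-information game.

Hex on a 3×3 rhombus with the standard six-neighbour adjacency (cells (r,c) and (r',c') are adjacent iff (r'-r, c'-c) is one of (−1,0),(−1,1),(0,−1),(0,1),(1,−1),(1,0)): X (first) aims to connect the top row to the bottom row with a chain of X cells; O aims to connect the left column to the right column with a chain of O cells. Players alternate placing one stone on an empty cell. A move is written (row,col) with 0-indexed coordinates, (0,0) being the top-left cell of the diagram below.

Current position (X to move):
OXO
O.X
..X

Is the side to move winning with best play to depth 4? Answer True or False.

ply 1, X at OXO/O.X/..X | (1,1)=+1→OXO/OXX/..X*; (2,0)=-1→OXO/O.X/X.X; (2,1)=-1→OXO/O.X/.XX
ply 2: OXO/OXX/..X is terminal -1 (O); from OXO/O.X/..X depth 4

X winning at [OXO/O.X/..X]: True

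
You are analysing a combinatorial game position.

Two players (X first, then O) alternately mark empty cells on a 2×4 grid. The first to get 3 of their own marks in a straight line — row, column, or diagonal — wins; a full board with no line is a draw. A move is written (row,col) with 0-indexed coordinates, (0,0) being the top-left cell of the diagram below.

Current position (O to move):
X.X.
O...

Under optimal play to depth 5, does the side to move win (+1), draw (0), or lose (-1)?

[X.X./O...] O move#1: (0,1):+0/XOX./O...*, (0,3):-1/X.XO/O..., (1,1):-1/X.X./OO.., (1,2):-1/X.X./O.O., (1,3):-1/X.X./O..O
[XOX./O...] X move#2: (0,3):+0/XOXX/O...*, (1,1):+0/XOX./OX.., (1,2):+0/XOX./O.X., (1,3):+0/XOX./O..X
[XOXX/O...] O move#3: (1,1):+0/XOXX/OO..*, (1,2):+0/XOXX/O.O., (1,3):+0/XOXX/O..O
[XOXX/OO..] X move#4: (1,2):+0/XOXX/OOX.*, (1,3):-1/XOXX/OO.X
[XOXX/OOX.] O move#5: (1,3):+0/XOXX/OOXO*
[XOXX/OOXO] end (terminal +0, X#6); searched X.X./O... to 5

value(X.X./O..., O) = 0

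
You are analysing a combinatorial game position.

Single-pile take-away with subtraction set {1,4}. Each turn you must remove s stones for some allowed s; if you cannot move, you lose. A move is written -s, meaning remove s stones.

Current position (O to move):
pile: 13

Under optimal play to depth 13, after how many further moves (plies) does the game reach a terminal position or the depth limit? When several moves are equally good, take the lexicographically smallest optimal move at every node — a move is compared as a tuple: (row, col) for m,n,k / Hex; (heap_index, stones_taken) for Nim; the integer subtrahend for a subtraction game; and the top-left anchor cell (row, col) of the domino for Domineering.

ply 1, O at 13 | -1=+1→12*; -4=-1→9
ply 2, X at 12 | -1=-1→11*; -4=-1→8
ply 3, O at 11 | -1=+1→10*; -4=+1→7
ply 4, X at 10 | -1=-1→9*; -4=-1→6
ply 5, O at 9 | -1=-1→8; -4=+1→5*
ply 6, X at 5 | -1=-1→4*; -4=-1→1
ply 7, O at 4 | -1=-1→3; -4=+1→0*
ply 8: 0 is terminal -1 (X); from 13 depth 13

PV length from [13]: 7 plies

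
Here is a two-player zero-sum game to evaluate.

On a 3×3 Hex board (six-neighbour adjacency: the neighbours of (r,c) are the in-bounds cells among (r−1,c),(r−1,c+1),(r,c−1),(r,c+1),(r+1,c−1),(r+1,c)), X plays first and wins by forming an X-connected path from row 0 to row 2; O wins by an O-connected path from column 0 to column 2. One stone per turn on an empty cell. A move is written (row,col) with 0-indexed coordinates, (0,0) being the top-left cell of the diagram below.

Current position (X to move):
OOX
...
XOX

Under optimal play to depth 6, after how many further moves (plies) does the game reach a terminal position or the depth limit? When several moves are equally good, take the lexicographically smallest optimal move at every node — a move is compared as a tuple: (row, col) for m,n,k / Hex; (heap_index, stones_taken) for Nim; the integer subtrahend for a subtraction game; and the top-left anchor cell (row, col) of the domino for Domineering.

PV length from [OOX/.../XOX]: 3 plies

[OOX/.../XOX] X move#1: (1,0):+1/OOX/X../XOX*, (1,1):+1/OOX/.X./XOX, (1,2):+1/OOX/..X/XOX
[OOX/X../XOX] O move#2: (1,1):-1/OOX/XO./XOX*, (1,2):-1/OOX/X.O/XOX
[OOX/XO./XOX] X move#3: (1,2):+1/OOX/XOX/XOX*
[OOX/XOX/XOX] end (terminal -1, O#4); searched OOX/.../XOX to 6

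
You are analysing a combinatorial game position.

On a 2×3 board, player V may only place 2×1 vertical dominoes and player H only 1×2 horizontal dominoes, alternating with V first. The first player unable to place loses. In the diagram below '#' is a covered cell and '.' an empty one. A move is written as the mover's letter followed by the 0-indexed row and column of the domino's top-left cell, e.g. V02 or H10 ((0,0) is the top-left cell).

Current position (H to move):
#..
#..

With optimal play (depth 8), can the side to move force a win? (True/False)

H winning at [#../#..]: True

p1 H@[#../#..]: H01[###/#..]+1* H11[#../###]+1
p2 V@[###/#..] terminal -1; root [#../#..] d8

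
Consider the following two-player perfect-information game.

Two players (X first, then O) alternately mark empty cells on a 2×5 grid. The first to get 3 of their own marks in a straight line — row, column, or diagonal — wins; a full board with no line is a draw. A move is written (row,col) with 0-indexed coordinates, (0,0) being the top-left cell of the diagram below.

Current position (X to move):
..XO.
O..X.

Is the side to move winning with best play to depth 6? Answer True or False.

X winning at [..XO./O..X.]: True

p1 X@[..XO./O..X.]: (0,0)[X.XO./O..X.]+1* (0,1)[.XXO./O..X.]+1 (0,4)[..XOX/O..X.]+0 (1,1)[..XO./OX.X.]+0 (1,2)[..XO./O.XX.]+1 (1,4)[..XO./O..XX]+0
p2 O@[X.XO./O..X.]: (0,1)[XOXO./O..X.]-1* (0,4)[X.XOO/O..X.]-1 (1,1)[X.XO./OO.X.]-1 (1,2)[X.XO./O.OX.]-1 (1,4)[X.XO./O..XO]-1
p3 X@[XOXO./O..X.]: (0,4)[XOXOX/O..X.]+0 (1,1)[XOXO./OX.X.]+0 (1,2)[XOXO./O.XX.]+1* (1,4)[XOXO./O..XX]+0
p4 O@[XOXO./O.XX.]: (0,4)[XOXOO/O.XX.]-1* (1,1)[XOXO./OOXX.]-1 (1,4)[XOXO./O.XXO]-1
p5 X@[XOXOO/O.XX.]: (1,1)[XOXOO/OXXX.]+1* (1,4)[XOXOO/O.XXX]+1
p6 O@[XOXOO/OXXX.] terminal -1; root [..XO./O..X.] d6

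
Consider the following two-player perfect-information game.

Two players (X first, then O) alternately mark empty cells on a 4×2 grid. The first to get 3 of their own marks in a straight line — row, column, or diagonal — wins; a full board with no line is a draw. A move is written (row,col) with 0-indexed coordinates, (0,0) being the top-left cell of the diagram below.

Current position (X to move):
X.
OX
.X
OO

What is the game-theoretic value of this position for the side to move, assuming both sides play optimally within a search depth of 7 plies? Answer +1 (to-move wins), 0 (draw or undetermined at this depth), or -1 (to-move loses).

p1 X@[X./OX/.X/OO]: (0,1)[XX/OX/.X/OO]+1* (2,0)[X./OX/XX/OO]+0
p2 O@[XX/OX/.X/OO] terminal -1; root [X./OX/.X/OO] d7

value(X./OX/.X/OO, X) = +1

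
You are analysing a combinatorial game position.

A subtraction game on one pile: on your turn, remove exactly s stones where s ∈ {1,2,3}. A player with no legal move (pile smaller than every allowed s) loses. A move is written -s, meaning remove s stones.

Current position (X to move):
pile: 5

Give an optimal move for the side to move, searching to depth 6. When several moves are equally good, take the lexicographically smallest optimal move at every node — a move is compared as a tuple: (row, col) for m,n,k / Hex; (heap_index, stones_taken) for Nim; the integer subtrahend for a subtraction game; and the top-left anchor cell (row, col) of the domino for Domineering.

p1 X@[5]: -1[4]+1* -2[3]-1 -3[2]-1
p2 O@[4]: -1[3]-1* -2[2]-1 -3[1]-1
p3 X@[3]: -1[2]-1 -2[1]-1 -3[0]+1*
p4 O@[0] terminal -1; root [5] d6

X's best at [5]: -1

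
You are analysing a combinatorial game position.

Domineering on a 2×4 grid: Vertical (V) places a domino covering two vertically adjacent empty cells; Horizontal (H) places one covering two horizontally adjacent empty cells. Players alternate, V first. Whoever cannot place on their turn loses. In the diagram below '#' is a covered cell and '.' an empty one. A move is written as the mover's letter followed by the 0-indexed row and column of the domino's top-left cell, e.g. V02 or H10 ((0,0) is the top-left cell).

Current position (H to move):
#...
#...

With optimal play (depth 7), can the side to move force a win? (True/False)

p1 H@[#.../#...]: H01[###./#...]+1* H02[#.##/#...]+1 H11[#.../###.]+1 H12[#.../#.##]+1
p2 V@[###./#...]: V03[####/#..#]-1*
p3 H@[####/#..#]: H11[####/####]+1*
p4 V@[####/####] terminal -1; root [#.../#...] d7

H winning at [#.../#...]: True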